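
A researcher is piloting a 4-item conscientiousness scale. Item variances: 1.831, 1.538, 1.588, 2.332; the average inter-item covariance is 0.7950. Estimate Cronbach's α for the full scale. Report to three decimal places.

Cronbach's α = 0.756

Σσᵢ² = 1.831 + 1.538 + 1.588 + 2.332 = 7.289
Sum of the 6 distinct covariances = 6 × 0.7950 = 4.7700
σ²_total = Σσᵢ² + 2·Σcov = 7.289 + 2 × 4.7700 = 16.8290
α = (4/3)·(1 − 7.289/16.8290) = 0.756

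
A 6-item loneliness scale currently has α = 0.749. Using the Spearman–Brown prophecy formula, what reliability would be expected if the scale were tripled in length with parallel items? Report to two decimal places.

Length factor m = 3
α' = m·α / (1 + (m−1)·α)
   = 3 × 0.749 / (1 + (3 − 1) × 0.749)
   = 2.2470 / 2.4980 = 0.90

predicted reliability = 0.90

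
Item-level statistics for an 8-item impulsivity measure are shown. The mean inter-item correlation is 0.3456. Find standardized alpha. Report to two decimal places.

α = 0.81

Standardized α = k·r̄ / (1 + (k−1)·r̄) = 8 × 0.3456 / (1 + 7 × 0.3456)
  = 2.7648 / 3.4192 = 0.81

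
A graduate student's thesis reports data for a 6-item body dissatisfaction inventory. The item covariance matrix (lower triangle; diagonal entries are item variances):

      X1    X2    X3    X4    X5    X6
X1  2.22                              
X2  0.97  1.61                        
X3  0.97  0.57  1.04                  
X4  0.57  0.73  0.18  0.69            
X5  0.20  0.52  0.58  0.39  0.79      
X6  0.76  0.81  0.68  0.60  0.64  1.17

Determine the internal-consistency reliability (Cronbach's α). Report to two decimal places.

Cronbach's α = 0.85

Σσ²ᵢ = 2.22 + 1.61 + 1.04 + 0.69 + 0.79 + 1.17 = 7.52
Σ_{i<j} σ_ij = 9.17
σ²_total = 7.52 + 2 × 9.17 = 25.86
α = (k/(k−1))·(1 − Σσ²ᵢ/σ²_total) = (6/5)·(1 − 7.52/25.86) = 0.85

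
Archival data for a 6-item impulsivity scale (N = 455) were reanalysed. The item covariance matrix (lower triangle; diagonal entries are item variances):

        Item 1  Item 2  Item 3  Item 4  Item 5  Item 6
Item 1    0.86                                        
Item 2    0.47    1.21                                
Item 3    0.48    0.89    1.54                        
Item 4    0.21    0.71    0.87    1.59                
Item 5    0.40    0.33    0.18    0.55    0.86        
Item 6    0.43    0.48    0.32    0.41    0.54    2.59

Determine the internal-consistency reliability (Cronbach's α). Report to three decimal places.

sum of item variances = 0.86 + 1.21 + 1.54 + 1.59 + 0.86 + 2.59 = 8.65
Σ_{i<j} σ_ij = 7.27
σ²_total = 8.65 + 2 × 7.27 = 23.19
α = (k/(k−1))·(1 − sum of item variances/σ²_total) = (6/5)·(1 − 8.65/23.19) = 0.752

Cronbach's α = 0.752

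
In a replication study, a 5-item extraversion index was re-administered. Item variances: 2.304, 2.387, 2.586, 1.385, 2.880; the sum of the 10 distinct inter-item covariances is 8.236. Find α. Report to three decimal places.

α = 0.735

sum of item variances = 2.304 + 2.387 + 2.586 + 1.385 + 2.880 = 11.542
Sum of distinct covariances = 8.236
σ²_total = sum of item variances + 2·Σcov = 11.542 + 2 × 8.236 = 28.014
α = (5/4)·(1 − 11.542/28.014) = 0.735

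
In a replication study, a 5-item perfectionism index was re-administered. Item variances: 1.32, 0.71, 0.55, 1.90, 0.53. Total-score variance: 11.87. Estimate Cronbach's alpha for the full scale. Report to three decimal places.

α = 0.722

ΣVar(i) = 1.32 + 0.71 + 0.55 + 1.90 + 0.53 = 5.01
α = (k/(k−1))·(1 − ΣVar(i)/total variance) = (5/4)·(1 − 5.01/11.87) = 0.722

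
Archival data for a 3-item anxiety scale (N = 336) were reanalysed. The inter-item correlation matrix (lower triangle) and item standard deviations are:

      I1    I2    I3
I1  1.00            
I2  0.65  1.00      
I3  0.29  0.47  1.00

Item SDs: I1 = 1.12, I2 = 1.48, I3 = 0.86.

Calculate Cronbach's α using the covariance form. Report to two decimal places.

Σσ²ᵢ = 1.12² + 1.48² + 0.86² = 4.1844
Covariances σ_ij = r_ij · s_i · s_j:
  σ(I1,I2) = 0.65 × 1.12 × 1.48 = 1.0774
  σ(I1,I3) = 0.29 × 1.12 × 0.86 = 0.2793
  σ(I2,I3) = 0.47 × 1.48 × 0.86 = 0.5982
σ²_T = Σσ²ᵢ + 2·Σσ_ij = 4.1844 + 2 × 1.9549 = 8.0942
α = (3/2)·(1 − 4.1844/8.0942) = 0.72

Cronbach's α = 0.72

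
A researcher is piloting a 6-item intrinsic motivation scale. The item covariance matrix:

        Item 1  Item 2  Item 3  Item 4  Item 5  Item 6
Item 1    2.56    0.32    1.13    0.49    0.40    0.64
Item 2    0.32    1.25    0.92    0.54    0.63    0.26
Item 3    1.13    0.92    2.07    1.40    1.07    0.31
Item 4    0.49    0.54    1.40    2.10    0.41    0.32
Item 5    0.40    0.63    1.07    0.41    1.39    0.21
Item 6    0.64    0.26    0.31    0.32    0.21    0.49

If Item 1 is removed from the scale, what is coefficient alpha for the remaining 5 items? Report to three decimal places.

Remaining items: Item 2, Item 3, Item 4, Item 5, Item 6 (k = 5).
Σσ²ᵢ = 1.25 + 2.07 + 2.10 + 1.39 + 0.49 = 7.30
Var(T) = 7.30 + 2 × 6.07 = 19.44
α (item deleted) = (5/4)·(1 − 7.30/19.44) = 0.781

coefficient alpha = 0.781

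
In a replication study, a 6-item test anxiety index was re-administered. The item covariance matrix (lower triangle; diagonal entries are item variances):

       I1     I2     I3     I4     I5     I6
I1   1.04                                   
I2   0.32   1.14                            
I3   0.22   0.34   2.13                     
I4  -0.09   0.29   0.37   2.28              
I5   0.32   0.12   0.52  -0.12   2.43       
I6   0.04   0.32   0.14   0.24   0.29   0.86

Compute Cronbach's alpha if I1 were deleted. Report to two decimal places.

Remaining items: I2, I3, I4, I5, I6 (k = 5).
ΣVar(i) = 1.14 + 2.13 + 2.28 + 2.43 + 0.86 = 8.84
total variance = 8.84 + 2 × 2.51 = 13.86
α (item deleted) = (5/4)·(1 − 8.84/13.86) = 0.45

α = 0.45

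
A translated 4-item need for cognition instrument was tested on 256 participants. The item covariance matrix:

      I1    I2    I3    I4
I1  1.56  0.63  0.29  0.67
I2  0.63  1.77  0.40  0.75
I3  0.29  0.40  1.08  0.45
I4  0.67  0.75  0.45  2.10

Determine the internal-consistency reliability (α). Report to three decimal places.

sum of item variances = 1.56 + 1.77 + 1.08 + 2.10 = 6.51
Σ_{i<j} σ_ij = 3.19
σ²_total = 6.51 + 2 × 3.19 = 12.89
α = (k/(k−1))·(1 − sum of item variances/σ²_total) = (4/3)·(1 − 6.51/12.89) = 0.660

α = 0.660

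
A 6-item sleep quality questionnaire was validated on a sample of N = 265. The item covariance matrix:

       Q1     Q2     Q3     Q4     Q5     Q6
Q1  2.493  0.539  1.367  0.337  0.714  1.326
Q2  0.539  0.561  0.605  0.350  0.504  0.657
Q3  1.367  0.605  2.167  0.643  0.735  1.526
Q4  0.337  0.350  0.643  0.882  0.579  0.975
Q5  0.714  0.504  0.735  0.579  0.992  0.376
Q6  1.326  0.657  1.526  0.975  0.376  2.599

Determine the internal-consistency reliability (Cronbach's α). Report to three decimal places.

Cronbach's α = 0.838

Σσᵢ² = 2.493 + 0.561 + 2.167 + 0.882 + 0.992 + 2.599 = 9.694
Sum of the distinct covariances = 11.233
σ²_total = 9.694 + 2 × 11.233 = 32.160
α = (k/(k−1))·(1 − Σσᵢ²/σ²_total) = (6/5)·(1 − 9.694/32.160) = 0.838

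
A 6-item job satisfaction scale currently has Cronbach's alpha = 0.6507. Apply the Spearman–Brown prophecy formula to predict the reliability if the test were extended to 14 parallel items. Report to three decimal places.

predicted reliability = 0.813

Length factor m = 14/6 = 2.3333
α' = m·α / (1 + (m−1)·α)
   = 14/6 × 0.6507 / (1 + (14/6 − 1) × 0.6507)
   = 1.5183 / 1.8676 = 0.813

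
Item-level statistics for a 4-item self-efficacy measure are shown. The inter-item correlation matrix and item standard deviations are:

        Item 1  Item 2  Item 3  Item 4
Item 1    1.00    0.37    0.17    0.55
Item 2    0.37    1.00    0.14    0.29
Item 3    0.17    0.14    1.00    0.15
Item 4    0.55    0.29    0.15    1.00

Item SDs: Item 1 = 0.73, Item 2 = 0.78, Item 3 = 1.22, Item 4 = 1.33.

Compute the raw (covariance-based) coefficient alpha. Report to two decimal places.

α = 0.56

Σσ²ᵢ = 0.73² + 0.78² + 1.22² + 1.33² = 4.3986
Covariances σ_ij = r_ij · s_i · s_j:
  σ(Item 1,Item 2) = 0.37 × 0.73 × 0.78 = 0.2107
  σ(Item 1,Item 3) = 0.17 × 0.73 × 1.22 = 0.1514
  σ(Item 1,Item 4) = 0.55 × 0.73 × 1.33 = 0.5340
  σ(Item 2,Item 3) = 0.14 × 0.78 × 1.22 = 0.1332
  σ(Item 2,Item 4) = 0.29 × 0.78 × 1.33 = 0.3008
  σ(Item 3,Item 4) = 0.15 × 1.22 × 1.33 = 0.2434
σ²_T = Σσ²ᵢ + 2·Σσ_ij = 4.3986 + 2 × 1.5735 = 7.5456
α = (4/3)·(1 − 4.3986/7.5456) = 0.56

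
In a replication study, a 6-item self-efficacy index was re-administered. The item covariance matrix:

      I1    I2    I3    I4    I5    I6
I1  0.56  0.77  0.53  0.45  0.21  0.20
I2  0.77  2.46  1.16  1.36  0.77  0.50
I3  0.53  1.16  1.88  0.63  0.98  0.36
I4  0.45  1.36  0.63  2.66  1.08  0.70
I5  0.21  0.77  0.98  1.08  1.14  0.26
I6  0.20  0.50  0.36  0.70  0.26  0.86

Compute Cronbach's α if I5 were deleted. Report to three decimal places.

α = 0.766

Remaining items: I1, I2, I3, I4, I6 (k = 5).
Σσᵢ² = 0.56 + 2.46 + 1.88 + 2.66 + 0.86 = 8.42
σ²_total = 8.42 + 2 × 6.66 = 21.74
α (item deleted) = (5/4)·(1 − 8.42/21.74) = 0.766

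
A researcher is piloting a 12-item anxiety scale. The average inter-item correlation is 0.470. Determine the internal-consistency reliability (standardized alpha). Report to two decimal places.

Standardized α = k·r̄ / (1 + (k−1)·r̄) = 12 × 0.470 / (1 + 11 × 0.470)
  = 5.6400 / 6.1700 = 0.91

standardized alpha = 0.91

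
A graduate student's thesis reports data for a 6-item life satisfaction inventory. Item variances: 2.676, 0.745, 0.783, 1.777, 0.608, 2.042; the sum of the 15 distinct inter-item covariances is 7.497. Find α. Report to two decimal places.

α = 0.76

Σσᵢ² = 2.676 + 0.745 + 0.783 + 1.777 + 0.608 + 2.042 = 8.631
Sum of distinct covariances = 7.497
Var(T) = Σσᵢ² + 2·Σcov = 8.631 + 2 × 7.497 = 23.625
α = (6/5)·(1 − 8.631/23.625) = 0.76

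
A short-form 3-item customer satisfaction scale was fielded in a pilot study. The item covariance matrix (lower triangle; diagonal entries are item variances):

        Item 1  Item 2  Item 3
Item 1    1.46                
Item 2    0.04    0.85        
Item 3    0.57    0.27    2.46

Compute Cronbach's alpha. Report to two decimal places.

α = 0.40

Σσᵢ² = 1.46 + 0.85 + 2.46 = 4.77
Sum of the distinct covariances = 0.88
σ²_total = 4.77 + 2 × 0.88 = 6.53
α = (k/(k−1))·(1 − Σσᵢ²/σ²_total) = (3/2)·(1 − 4.77/6.53) = 0.40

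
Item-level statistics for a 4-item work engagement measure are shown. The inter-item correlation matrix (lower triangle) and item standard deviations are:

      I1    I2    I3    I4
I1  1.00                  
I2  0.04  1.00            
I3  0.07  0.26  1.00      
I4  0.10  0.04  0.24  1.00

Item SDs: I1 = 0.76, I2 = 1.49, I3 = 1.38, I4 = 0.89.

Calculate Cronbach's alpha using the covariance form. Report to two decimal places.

Σσ²ᵢ = 0.76² + 1.49² + 1.38² + 0.89² = 5.4942
Covariances σ_ij = r_ij · s_i · s_j:
  σ(I1,I2) = 0.04 × 0.76 × 1.49 = 0.0453
  σ(I1,I3) = 0.07 × 0.76 × 1.38 = 0.0734
  σ(I1,I4) = 0.10 × 0.76 × 0.89 = 0.0676
  σ(I2,I3) = 0.26 × 1.49 × 1.38 = 0.5346
  σ(I2,I4) = 0.04 × 1.49 × 0.89 = 0.0530
  σ(I3,I4) = 0.24 × 1.38 × 0.89 = 0.2948
σ²_T = Σσ²ᵢ + 2·Σσ_ij = 5.4942 + 2 × 1.0687 = 7.6316
α = (4/3)·(1 − 5.4942/7.6316) = 0.37

α = 0.37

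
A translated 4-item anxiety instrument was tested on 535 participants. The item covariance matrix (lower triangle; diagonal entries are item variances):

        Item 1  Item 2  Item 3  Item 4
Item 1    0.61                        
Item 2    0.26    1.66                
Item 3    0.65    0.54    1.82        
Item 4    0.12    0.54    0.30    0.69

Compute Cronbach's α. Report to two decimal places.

Cronbach's α = 0.67

ΣVar(i) = 0.61 + 1.66 + 1.82 + 0.69 = 4.78
Σ_{i<j} σ_ij = 2.41
σ²_total = 4.78 + 2 × 2.41 = 9.60
α = (k/(k−1))·(1 − ΣVar(i)/σ²_total) = (4/3)·(1 − 4.78/9.60) = 0.67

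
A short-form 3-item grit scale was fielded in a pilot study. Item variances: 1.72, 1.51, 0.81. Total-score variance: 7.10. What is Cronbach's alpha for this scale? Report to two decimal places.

α = 0.65

Σσ²ᵢ = 1.72 + 1.51 + 0.81 = 4.04
α = (k/(k−1))·(1 − Σσ²ᵢ/Var(T)) = (3/2)·(1 − 4.04/7.10) = 0.65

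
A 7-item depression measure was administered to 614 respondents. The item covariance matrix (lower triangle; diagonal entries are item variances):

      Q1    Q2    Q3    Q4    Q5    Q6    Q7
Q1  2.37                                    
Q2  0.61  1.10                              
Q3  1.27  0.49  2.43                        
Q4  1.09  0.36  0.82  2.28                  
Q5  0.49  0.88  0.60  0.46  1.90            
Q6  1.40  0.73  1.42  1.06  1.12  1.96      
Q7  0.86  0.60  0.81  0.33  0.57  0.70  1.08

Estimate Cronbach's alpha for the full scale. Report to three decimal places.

Σσᵢ² = 2.37 + 1.10 + 2.43 + 2.28 + 1.90 + 1.96 + 1.08 = 13.12
Sum of the distinct covariances = 16.67
σ²_T = 13.12 + 2 × 16.67 = 46.46
α = (k/(k−1))·(1 − Σσᵢ²/σ²_T) = (7/6)·(1 − 13.12/46.46) = 0.837

Cronbach's alpha = 0.837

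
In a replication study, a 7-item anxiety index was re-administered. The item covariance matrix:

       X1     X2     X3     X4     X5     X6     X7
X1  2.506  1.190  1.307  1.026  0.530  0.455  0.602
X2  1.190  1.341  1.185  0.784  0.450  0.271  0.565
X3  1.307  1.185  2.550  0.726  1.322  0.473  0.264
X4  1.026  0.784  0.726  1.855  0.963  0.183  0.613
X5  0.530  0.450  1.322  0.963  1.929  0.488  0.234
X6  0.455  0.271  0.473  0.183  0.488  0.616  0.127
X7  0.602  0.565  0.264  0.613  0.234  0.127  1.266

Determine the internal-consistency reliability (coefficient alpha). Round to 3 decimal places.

α = 0.811

Σσ²ᵢ = 2.506 + 1.341 + 2.550 + 1.855 + 1.929 + 0.616 + 1.266 = 12.063
Sum of off-diagonal covariances = 13.758
σ²_total = 12.063 + 2 × 13.758 = 39.579
α = (k/(k−1))·(1 − Σσ²ᵢ/σ²_total) = (7/6)·(1 − 12.063/39.579) = 0.811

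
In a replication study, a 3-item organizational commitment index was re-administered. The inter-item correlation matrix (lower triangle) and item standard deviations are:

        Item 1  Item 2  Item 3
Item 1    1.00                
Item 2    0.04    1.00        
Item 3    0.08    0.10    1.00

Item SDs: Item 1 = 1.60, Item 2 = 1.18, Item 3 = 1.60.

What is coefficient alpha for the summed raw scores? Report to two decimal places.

α = 0.19

Σσ²ᵢ = 1.60² + 1.18² + 1.60² = 6.5124
Covariances σ_ij = r_ij · s_i · s_j:
  σ(Item 1,Item 2) = 0.04 × 1.60 × 1.18 = 0.0755
  σ(Item 1,Item 3) = 0.08 × 1.60 × 1.60 = 0.2048
  σ(Item 2,Item 3) = 0.10 × 1.18 × 1.60 = 0.1888
σ²_T = Σσ²ᵢ + 2·Σσ_ij = 6.5124 + 2 × 0.4691 = 7.4506
α = (3/2)·(1 − 6.5124/7.4506) = 0.19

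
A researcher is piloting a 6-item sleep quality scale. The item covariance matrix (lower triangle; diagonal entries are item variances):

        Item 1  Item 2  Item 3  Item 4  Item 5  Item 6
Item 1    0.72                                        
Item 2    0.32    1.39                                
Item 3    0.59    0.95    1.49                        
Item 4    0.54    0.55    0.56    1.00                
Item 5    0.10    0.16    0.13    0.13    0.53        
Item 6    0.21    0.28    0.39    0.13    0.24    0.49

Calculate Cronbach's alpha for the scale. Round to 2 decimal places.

sum of item variances = 0.72 + 1.39 + 1.49 + 1.00 + 0.53 + 0.49 = 5.62
Sum of off-diagonal covariances = 5.28
σ²_total = 5.62 + 2 × 5.28 = 16.18
α = (k/(k−1))·(1 − sum of item variances/σ²_total) = (6/5)·(1 − 5.62/16.18) = 0.78

Cronbach's alpha = 0.78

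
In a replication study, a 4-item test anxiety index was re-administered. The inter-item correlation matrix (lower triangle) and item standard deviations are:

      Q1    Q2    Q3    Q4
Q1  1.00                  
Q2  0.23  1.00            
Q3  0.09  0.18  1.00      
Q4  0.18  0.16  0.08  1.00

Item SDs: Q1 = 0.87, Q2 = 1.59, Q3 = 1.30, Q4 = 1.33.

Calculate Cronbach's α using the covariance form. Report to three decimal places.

Cronbach's α = 0.406

Σσ²ᵢ = 0.87² + 1.59² + 1.30² + 1.33² = 6.7439
Covariances σ_ij = r_ij · s_i · s_j:
  σ(Q1,Q2) = 0.23 × 0.87 × 1.59 = 0.3182
  σ(Q1,Q3) = 0.09 × 0.87 × 1.30 = 0.1018
  σ(Q1,Q4) = 0.18 × 0.87 × 1.33 = 0.2083
  σ(Q2,Q3) = 0.18 × 1.59 × 1.30 = 0.3721
  σ(Q2,Q4) = 0.16 × 1.59 × 1.33 = 0.3384
  σ(Q3,Q4) = 0.08 × 1.30 × 1.33 = 0.1383
σ²_T = Σσ²ᵢ + 2·Σσ_ij = 6.7439 + 2 × 1.4771 = 9.6981
α = (4/3)·(1 − 6.7439/9.6981) = 0.406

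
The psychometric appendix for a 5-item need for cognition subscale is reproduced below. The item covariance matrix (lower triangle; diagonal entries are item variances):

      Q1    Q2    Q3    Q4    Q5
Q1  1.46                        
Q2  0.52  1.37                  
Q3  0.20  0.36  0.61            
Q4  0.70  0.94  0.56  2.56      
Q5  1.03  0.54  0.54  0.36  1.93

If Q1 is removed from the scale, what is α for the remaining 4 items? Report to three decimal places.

Remaining items: Q2, Q3, Q4, Q5 (k = 4).
ΣVar(i) = 1.37 + 0.61 + 2.56 + 1.93 = 6.47
σ²_total = 6.47 + 2 × 3.30 = 13.07
α (item deleted) = (4/3)·(1 − 6.47/13.07) = 0.673

α = 0.673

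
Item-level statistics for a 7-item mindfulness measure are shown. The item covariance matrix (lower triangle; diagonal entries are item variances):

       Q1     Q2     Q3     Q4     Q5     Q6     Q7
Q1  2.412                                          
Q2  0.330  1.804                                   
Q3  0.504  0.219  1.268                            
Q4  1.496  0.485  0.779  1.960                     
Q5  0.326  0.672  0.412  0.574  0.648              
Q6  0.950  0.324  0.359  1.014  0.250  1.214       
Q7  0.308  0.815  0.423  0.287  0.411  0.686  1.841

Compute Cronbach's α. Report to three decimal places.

Σσᵢ² = 2.412 + 1.804 + 1.268 + 1.960 + 0.648 + 1.214 + 1.841 = 11.147
Sum of the distinct covariances = 11.624
σ²_T = 11.147 + 2 × 11.624 = 34.395
α = (k/(k−1))·(1 − Σσᵢ²/σ²_T) = (7/6)·(1 − 11.147/34.395) = 0.789

α = 0.789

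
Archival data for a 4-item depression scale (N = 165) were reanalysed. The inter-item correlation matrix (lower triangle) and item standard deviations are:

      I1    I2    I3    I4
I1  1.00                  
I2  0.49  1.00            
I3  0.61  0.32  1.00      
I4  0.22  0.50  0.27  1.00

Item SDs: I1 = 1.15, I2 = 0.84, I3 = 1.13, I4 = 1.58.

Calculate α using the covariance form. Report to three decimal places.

α = 0.690

Σσ²ᵢ = 1.15² + 0.84² + 1.13² + 1.58² = 5.8014
Covariances σ_ij = r_ij · s_i · s_j:
  σ(I1,I2) = 0.49 × 1.15 × 0.84 = 0.4733
  σ(I1,I3) = 0.61 × 1.15 × 1.13 = 0.7927
  σ(I1,I4) = 0.22 × 1.15 × 1.58 = 0.3997
  σ(I2,I3) = 0.32 × 0.84 × 1.13 = 0.3037
  σ(I2,I4) = 0.50 × 0.84 × 1.58 = 0.6636
  σ(I3,I4) = 0.27 × 1.13 × 1.58 = 0.4821
σ²_T = Σσ²ᵢ + 2·Σσ_ij = 5.8014 + 2 × 3.1151 = 12.0316
α = (4/3)·(1 − 5.8014/12.0316) = 0.690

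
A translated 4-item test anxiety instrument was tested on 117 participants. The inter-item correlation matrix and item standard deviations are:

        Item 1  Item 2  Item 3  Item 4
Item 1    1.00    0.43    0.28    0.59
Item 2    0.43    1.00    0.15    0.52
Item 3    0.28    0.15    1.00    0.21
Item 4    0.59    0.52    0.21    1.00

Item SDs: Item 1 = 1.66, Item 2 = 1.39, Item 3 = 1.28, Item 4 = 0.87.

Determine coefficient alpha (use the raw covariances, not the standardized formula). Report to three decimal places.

Σσ²ᵢ = 1.66² + 1.39² + 1.28² + 0.87² = 7.0830
Covariances σ_ij = r_ij · s_i · s_j:
  σ(Item 1,Item 2) = 0.43 × 1.66 × 1.39 = 0.9922
  σ(Item 1,Item 3) = 0.28 × 1.66 × 1.28 = 0.5949
  σ(Item 1,Item 4) = 0.59 × 1.66 × 0.87 = 0.8521
  σ(Item 2,Item 3) = 0.15 × 1.39 × 1.28 = 0.2669
  σ(Item 2,Item 4) = 0.52 × 1.39 × 0.87 = 0.6288
  σ(Item 3,Item 4) = 0.21 × 1.28 × 0.87 = 0.2339
σ²_T = Σσ²ᵢ + 2·Σσ_ij = 7.0830 + 2 × 3.5688 = 14.2206
α = (4/3)·(1 − 7.0830/14.2206) = 0.669

coefficient alpha = 0.669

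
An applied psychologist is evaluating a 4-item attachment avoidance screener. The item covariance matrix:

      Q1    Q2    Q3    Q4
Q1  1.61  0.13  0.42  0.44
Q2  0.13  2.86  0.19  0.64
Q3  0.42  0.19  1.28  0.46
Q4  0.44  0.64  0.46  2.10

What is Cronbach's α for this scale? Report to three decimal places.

α = 0.490

ΣVar(i) = 1.61 + 2.86 + 1.28 + 2.10 = 7.85
Σ_{i<j} σ_ij = 2.28
total variance = 7.85 + 2 × 2.28 = 12.41
α = (k/(k−1))·(1 − ΣVar(i)/total variance) = (4/3)·(1 − 7.85/12.41) = 0.490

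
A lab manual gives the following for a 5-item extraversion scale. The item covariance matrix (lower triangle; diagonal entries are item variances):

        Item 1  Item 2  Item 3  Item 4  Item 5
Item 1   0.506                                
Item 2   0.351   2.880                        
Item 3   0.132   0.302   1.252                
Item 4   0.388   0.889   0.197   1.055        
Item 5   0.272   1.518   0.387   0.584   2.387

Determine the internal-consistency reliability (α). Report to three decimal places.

Σσᵢ² = 0.506 + 2.880 + 1.252 + 1.055 + 2.387 = 8.080
Sum of off-diagonal covariances = 5.020
Var(T) = 8.080 + 2 × 5.020 = 18.120
α = (k/(k−1))·(1 − Σσᵢ²/Var(T)) = (5/4)·(1 − 8.080/18.120) = 0.693

α = 0.693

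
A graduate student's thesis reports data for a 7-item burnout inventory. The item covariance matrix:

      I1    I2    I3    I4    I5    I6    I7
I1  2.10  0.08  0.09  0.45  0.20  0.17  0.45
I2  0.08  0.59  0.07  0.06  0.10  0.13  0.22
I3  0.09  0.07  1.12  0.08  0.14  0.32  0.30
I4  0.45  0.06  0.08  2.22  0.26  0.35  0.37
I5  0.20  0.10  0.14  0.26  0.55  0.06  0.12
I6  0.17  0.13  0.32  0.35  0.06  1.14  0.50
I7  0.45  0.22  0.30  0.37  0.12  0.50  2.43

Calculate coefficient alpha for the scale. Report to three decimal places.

ΣVar(i) = 2.10 + 0.59 + 1.12 + 2.22 + 0.55 + 1.14 + 2.43 = 10.15
Sum of the distinct covariances = 4.52
Var(T) = 10.15 + 2 × 4.52 = 19.19
α = (k/(k−1))·(1 − ΣVar(i)/Var(T)) = (7/6)·(1 − 10.15/19.19) = 0.550

α = 0.550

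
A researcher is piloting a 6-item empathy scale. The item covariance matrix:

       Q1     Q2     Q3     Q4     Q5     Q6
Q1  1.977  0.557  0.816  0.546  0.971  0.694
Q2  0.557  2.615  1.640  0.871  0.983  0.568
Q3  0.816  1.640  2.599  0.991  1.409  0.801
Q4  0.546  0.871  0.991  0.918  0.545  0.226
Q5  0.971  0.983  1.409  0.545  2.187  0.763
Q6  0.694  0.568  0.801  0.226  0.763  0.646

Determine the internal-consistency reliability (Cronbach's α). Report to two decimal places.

Σσ²ᵢ = 1.977 + 2.615 + 2.599 + 0.918 + 2.187 + 0.646 = 10.942
Sum of off-diagonal covariances = 12.381
Var(T) = 10.942 + 2 × 12.381 = 35.704
α = (k/(k−1))·(1 − Σσ²ᵢ/Var(T)) = (6/5)·(1 − 10.942/35.704) = 0.83

Cronbach's α = 0.83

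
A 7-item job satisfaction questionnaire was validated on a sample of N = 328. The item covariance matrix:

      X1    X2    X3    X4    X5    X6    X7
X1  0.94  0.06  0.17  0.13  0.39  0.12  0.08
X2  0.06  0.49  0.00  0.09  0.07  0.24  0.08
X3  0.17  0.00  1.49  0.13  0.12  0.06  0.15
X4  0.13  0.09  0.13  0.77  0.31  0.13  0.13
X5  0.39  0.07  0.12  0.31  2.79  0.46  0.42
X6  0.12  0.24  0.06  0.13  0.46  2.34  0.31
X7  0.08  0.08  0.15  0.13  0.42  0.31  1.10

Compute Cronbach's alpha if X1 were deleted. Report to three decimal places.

Cronbach's alpha = 0.451

Remaining items: X2, X3, X4, X5, X6, X7 (k = 6).
Σσᵢ² = 0.49 + 1.49 + 0.77 + 2.79 + 2.34 + 1.10 = 8.98
total variance = 8.98 + 2 × 2.70 = 14.38
α (item deleted) = (6/5)·(1 − 8.98/14.38) = 0.451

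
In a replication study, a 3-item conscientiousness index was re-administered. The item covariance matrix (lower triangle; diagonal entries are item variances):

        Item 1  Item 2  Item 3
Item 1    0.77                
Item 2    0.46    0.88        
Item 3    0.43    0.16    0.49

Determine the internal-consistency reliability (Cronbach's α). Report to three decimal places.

sum of item variances = 0.77 + 0.88 + 0.49 = 2.14
Sum of the distinct covariances = 1.05
Var(T) = 2.14 + 2 × 1.05 = 4.24
α = (k/(k−1))·(1 − sum of item variances/Var(T)) = (3/2)·(1 − 2.14/4.24) = 0.743

α = 0.743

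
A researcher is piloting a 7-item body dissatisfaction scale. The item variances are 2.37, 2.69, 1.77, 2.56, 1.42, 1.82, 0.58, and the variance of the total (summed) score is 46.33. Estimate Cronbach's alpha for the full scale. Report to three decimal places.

sum of item variances = 2.37 + 2.69 + 1.77 + 2.56 + 1.42 + 1.82 + 0.58 = 13.21
α = (k/(k−1))·(1 − sum of item variances/σ²_total) = (7/6)·(1 − 13.21/46.33) = 0.834

α = 0.834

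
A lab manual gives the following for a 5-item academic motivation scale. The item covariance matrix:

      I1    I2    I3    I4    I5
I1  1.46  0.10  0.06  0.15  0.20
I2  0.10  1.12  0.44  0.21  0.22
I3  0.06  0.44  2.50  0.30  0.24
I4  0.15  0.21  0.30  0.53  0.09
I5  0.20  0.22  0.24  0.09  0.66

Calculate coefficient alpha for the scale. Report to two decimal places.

α = 0.49

ΣVar(i) = 1.46 + 1.12 + 2.50 + 0.53 + 0.66 = 6.27
Sum of off-diagonal covariances = 2.01
σ²_total = 6.27 + 2 × 2.01 = 10.29
α = (k/(k−1))·(1 − ΣVar(i)/σ²_total) = (5/4)·(1 − 6.27/10.29) = 0.49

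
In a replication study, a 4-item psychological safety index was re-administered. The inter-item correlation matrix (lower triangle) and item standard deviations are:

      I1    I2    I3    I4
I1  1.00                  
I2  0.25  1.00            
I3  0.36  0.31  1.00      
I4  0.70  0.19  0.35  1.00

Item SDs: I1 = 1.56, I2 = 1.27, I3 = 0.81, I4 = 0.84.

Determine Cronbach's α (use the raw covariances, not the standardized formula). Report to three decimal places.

Σσ²ᵢ = 1.56² + 1.27² + 0.81² + 0.84² = 5.4082
Covariances σ_ij = r_ij · s_i · s_j:
  σ(I1,I2) = 0.25 × 1.56 × 1.27 = 0.4953
  σ(I1,I3) = 0.36 × 1.56 × 0.81 = 0.4549
  σ(I1,I4) = 0.70 × 1.56 × 0.84 = 0.9173
  σ(I2,I3) = 0.31 × 1.27 × 0.81 = 0.3189
  σ(I2,I4) = 0.19 × 1.27 × 0.84 = 0.2027
  σ(I3,I4) = 0.35 × 0.81 × 0.84 = 0.2381
σ²_T = Σσ²ᵢ + 2·Σσ_ij = 5.4082 + 2 × 2.6272 = 10.6626
α = (4/3)·(1 − 5.4082/10.6626) = 0.657

Cronbach's α = 0.657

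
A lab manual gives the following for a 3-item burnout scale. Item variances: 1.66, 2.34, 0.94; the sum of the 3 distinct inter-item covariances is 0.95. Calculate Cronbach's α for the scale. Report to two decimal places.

Σσᵢ² = 1.66 + 2.34 + 0.94 = 4.94
Sum of distinct covariances = 0.95
total variance = Σσᵢ² + 2·Σcov = 4.94 + 2 × 0.95 = 6.84
α = (3/2)·(1 − 4.94/6.84) = 0.42

α = 0.42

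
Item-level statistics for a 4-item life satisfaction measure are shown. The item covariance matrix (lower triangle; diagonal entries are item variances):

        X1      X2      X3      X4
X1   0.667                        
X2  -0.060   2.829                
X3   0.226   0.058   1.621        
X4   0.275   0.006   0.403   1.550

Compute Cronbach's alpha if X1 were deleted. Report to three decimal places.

α = 0.202

Remaining items: X2, X3, X4 (k = 3).
sum of item variances = 2.829 + 1.621 + 1.550 = 6.000
total variance = 6.000 + 2 × 0.467 = 6.934
α (item deleted) = (3/2)·(1 − 6.000/6.934) = 0.202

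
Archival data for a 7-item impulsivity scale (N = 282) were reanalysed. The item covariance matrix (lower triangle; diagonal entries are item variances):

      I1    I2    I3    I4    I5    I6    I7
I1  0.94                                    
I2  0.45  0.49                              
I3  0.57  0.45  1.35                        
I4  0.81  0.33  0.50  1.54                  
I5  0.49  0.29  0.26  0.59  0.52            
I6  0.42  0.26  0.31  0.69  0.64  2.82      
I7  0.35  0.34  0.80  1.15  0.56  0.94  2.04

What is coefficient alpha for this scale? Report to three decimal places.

coefficient alpha = 0.814

Σσᵢ² = 0.94 + 0.49 + 1.35 + 1.54 + 0.52 + 2.82 + 2.04 = 9.70
Sum of the distinct covariances = 11.20
Var(T) = 9.70 + 2 × 11.20 = 32.10
α = (k/(k−1))·(1 − Σσᵢ²/Var(T)) = (7/6)·(1 − 9.70/32.10) = 0.814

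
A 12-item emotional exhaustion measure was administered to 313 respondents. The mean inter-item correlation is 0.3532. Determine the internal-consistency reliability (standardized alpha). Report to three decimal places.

Standardized α = k·r̄ / (1 + (k−1)·r̄) = 12 × 0.3532 / (1 + 11 × 0.3532)
  = 4.2384 / 4.8852 = 0.868

standardized alpha = 0.868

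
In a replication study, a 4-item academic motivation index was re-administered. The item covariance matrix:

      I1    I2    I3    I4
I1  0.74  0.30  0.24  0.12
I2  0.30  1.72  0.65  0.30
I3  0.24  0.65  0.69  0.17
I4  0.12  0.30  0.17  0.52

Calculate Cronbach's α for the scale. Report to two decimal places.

ΣVar(i) = 0.74 + 1.72 + 0.69 + 0.52 = 3.67
Sum of off-diagonal covariances = 1.78
total variance = 3.67 + 2 × 1.78 = 7.23
α = (k/(k−1))·(1 − ΣVar(i)/total variance) = (4/3)·(1 − 3.67/7.23) = 0.66

α = 0.66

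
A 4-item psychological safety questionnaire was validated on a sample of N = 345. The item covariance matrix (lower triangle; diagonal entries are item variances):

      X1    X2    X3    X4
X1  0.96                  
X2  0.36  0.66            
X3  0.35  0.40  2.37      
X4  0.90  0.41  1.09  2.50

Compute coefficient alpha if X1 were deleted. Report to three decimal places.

coefficient alpha = 0.611

Remaining items: X2, X3, X4 (k = 3).
sum of item variances = 0.66 + 2.37 + 2.50 = 5.53
σ²_total = 5.53 + 2 × 1.90 = 9.33
α (item deleted) = (3/2)·(1 − 5.53/9.33) = 0.611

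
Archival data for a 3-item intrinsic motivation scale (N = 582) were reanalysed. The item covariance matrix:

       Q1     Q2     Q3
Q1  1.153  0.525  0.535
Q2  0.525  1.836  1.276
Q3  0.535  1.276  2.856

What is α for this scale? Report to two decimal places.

α = 0.67

Σσ²ᵢ = 1.153 + 1.836 + 2.856 = 5.845
Σ_{i<j} σ_ij = 2.336
total variance = 5.845 + 2 × 2.336 = 10.517
α = (k/(k−1))·(1 − Σσ²ᵢ/total variance) = (3/2)·(1 − 5.845/10.517) = 0.67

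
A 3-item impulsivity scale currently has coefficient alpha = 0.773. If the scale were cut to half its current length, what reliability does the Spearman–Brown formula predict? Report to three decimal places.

Length factor m = 1/2
α' = m·α / (1 − (1−m)·α)
   = 1/2 × 0.773 / (1 − (1 − 1/2) × 0.773)
   = 0.3865 / 0.6135 = 0.630

predicted reliability = 0.630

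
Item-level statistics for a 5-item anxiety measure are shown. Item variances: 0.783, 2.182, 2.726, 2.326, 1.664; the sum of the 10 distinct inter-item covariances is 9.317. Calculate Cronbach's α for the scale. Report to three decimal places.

Σσᵢ² = 0.783 + 2.182 + 2.726 + 2.326 + 1.664 = 9.681
Sum of distinct covariances = 9.317
Var(T) = Σσᵢ² + 2·Σcov = 9.681 + 2 × 9.317 = 28.315
α = (5/4)·(1 − 9.681/28.315) = 0.823

α = 0.823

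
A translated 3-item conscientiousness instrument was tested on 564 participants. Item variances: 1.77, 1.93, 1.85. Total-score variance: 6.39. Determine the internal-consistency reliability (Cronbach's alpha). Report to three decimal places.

Cronbach's alpha = 0.197

Σσ²ᵢ = 1.77 + 1.93 + 1.85 = 5.55
α = (k/(k−1))·(1 − Σσ²ᵢ/σ²_total) = (3/2)·(1 − 5.55/6.39) = 0.197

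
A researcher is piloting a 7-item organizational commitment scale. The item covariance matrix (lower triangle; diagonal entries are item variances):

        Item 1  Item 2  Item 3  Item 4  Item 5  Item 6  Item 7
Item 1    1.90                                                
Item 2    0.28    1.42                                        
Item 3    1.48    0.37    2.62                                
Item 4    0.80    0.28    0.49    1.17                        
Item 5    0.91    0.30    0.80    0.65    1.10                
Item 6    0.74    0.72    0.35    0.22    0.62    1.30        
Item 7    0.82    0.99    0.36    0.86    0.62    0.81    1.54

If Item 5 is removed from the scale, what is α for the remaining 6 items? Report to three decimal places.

α = 0.790

Remaining items: Item 1, Item 2, Item 3, Item 4, Item 6, Item 7 (k = 6).
ΣVar(i) = 1.90 + 1.42 + 2.62 + 1.17 + 1.30 + 1.54 = 9.95
σ²_total = 9.95 + 2 × 9.57 = 29.09
α (item deleted) = (6/5)·(1 − 9.95/29.09) = 0.790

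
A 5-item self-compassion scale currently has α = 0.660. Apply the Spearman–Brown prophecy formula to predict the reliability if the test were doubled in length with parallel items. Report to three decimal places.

Length factor m = 2
α' = m·α / (1 + (m−1)·α)
   = 2 × 0.660 / (1 + (2 − 1) × 0.660)
   = 1.3200 / 1.6600 = 0.795

predicted reliability = 0.795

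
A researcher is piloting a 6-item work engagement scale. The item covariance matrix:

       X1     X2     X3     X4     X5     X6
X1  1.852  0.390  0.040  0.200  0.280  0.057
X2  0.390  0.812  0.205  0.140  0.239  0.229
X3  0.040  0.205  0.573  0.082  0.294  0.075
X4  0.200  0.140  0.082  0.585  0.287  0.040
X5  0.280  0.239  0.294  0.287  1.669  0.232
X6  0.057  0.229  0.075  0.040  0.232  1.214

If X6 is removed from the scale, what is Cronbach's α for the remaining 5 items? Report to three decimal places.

Remaining items: X1, X2, X3, X4, X5 (k = 5).
Σσᵢ² = 1.852 + 0.812 + 0.573 + 0.585 + 1.669 = 5.491
σ²_total = 5.491 + 2 × 2.157 = 9.805
α (item deleted) = (5/4)·(1 − 5.491/9.805) = 0.550

Cronbach's α = 0.550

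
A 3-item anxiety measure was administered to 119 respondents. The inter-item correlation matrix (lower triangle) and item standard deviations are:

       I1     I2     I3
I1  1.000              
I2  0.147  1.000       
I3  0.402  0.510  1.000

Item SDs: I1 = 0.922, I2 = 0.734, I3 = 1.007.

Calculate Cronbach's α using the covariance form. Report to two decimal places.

Σσ²ᵢ = 0.922² + 0.734² + 1.007² = 2.4029
Covariances σ_ij = r_ij · s_i · s_j:
  σ(I1,I2) = 0.147 × 0.922 × 0.734 = 0.0995
  σ(I1,I3) = 0.402 × 0.922 × 1.007 = 0.3732
  σ(I2,I3) = 0.510 × 0.734 × 1.007 = 0.3770
σ²_T = Σσ²ᵢ + 2·Σσ_ij = 2.4029 + 2 × 0.8497 = 4.1023
α = (3/2)·(1 − 2.4029/4.1023) = 0.62

α = 0.62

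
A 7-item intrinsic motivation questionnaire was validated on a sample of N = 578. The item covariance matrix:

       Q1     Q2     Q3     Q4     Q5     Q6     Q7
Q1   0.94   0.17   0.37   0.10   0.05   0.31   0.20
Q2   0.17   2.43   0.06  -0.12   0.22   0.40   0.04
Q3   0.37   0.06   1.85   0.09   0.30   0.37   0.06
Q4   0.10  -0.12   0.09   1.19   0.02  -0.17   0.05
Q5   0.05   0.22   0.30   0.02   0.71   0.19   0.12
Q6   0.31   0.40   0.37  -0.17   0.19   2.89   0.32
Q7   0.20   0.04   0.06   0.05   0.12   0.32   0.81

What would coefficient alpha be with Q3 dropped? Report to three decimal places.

Remaining items: Q1, Q2, Q4, Q5, Q6, Q7 (k = 6).
ΣVar(i) = 0.94 + 2.43 + 1.19 + 0.71 + 2.89 + 0.81 = 8.97
σ²_total = 8.97 + 2 × 1.90 = 12.77
α (item deleted) = (6/5)·(1 − 8.97/12.77) = 0.357

α = 0.357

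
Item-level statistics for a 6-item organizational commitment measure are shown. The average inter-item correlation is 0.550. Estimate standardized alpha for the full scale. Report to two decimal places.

Standardized α = k·r̄ / (1 + (k−1)·r̄) = 6 × 0.550 / (1 + 5 × 0.550)
  = 3.3000 / 3.7500 = 0.88

α = 0.88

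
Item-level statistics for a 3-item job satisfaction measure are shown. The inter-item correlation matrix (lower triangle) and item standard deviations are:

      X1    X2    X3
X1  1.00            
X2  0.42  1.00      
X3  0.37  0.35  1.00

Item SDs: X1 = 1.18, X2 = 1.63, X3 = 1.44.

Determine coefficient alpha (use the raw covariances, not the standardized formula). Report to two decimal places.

Σσ²ᵢ = 1.18² + 1.63² + 1.44² = 6.1229
Covariances σ_ij = r_ij · s_i · s_j:
  σ(X1,X2) = 0.42 × 1.18 × 1.63 = 0.8078
  σ(X1,X3) = 0.37 × 1.18 × 1.44 = 0.6287
  σ(X2,X3) = 0.35 × 1.63 × 1.44 = 0.8215
σ²_T = Σσ²ᵢ + 2·Σσ_ij = 6.1229 + 2 × 2.2580 = 10.6389
α = (3/2)·(1 − 6.1229/10.6389) = 0.64

α = 0.64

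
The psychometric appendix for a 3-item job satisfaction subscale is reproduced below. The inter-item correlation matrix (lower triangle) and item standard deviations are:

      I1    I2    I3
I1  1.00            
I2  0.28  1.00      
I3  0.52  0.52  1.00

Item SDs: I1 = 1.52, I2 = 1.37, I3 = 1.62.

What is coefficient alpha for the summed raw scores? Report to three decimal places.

α = 0.705

Σσ²ᵢ = 1.52² + 1.37² + 1.62² = 6.8117
Covariances σ_ij = r_ij · s_i · s_j:
  σ(I1,I2) = 0.28 × 1.52 × 1.37 = 0.5831
  σ(I1,I3) = 0.52 × 1.52 × 1.62 = 1.2804
  σ(I2,I3) = 0.52 × 1.37 × 1.62 = 1.1541
σ²_T = Σσ²ᵢ + 2·Σσ_ij = 6.8117 + 2 × 3.0176 = 12.8469
α = (3/2)·(1 − 6.8117/12.8469) = 0.705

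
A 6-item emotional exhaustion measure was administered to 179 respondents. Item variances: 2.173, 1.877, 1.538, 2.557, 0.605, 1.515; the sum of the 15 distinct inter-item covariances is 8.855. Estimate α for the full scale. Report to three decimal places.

sum of item variances = 2.173 + 1.877 + 1.538 + 2.557 + 0.605 + 1.515 = 10.265
Sum of distinct covariances = 8.855
total variance = sum of item variances + 2·Σcov = 10.265 + 2 × 8.855 = 27.975
α = (6/5)·(1 − 10.265/27.975) = 0.760

α = 0.760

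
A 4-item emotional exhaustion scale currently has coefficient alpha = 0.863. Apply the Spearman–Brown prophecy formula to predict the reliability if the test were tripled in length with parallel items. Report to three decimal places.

Length factor m = 3
α' = m·α / (1 + (m−1)·α)
   = 3 × 0.863 / (1 + (3 − 1) × 0.863)
   = 2.5890 / 2.7260 = 0.950

predicted reliability = 0.950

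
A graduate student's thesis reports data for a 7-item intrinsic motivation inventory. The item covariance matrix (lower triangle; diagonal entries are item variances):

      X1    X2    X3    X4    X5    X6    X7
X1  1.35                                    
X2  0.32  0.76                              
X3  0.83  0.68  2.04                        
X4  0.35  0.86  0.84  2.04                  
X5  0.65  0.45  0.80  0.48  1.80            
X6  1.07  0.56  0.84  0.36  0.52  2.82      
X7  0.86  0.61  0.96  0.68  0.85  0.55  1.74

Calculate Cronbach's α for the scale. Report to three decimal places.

Cronbach's α = 0.808

Σσ²ᵢ = 1.35 + 0.76 + 2.04 + 2.04 + 1.80 + 2.82 + 1.74 = 12.55
Σ_{i<j} σ_ij = 14.12
σ²_total = 12.55 + 2 × 14.12 = 40.79
α = (k/(k−1))·(1 − Σσ²ᵢ/σ²_total) = (7/6)·(1 − 12.55/40.79) = 0.808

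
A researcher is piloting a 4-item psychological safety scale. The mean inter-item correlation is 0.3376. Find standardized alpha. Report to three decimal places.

standardized alpha = 0.671

Standardized α = k·r̄ / (1 + (k−1)·r̄) = 4 × 0.3376 / (1 + 3 × 0.3376)
  = 1.3504 / 2.0128 = 0.671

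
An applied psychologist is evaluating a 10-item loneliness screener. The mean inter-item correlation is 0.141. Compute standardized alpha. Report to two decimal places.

α = 0.62

Standardized α = k·r̄ / (1 + (k−1)·r̄) = 10 × 0.141 / (1 + 9 × 0.141)
  = 1.4100 / 2.2690 = 0.62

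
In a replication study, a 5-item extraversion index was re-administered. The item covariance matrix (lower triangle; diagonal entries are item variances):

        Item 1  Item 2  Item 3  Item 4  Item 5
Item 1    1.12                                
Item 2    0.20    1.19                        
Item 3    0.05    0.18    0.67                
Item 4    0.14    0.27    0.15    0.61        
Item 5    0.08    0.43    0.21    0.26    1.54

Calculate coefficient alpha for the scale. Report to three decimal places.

Σσ²ᵢ = 1.12 + 1.19 + 0.67 + 0.61 + 1.54 = 5.13
Sum of the distinct covariances = 1.97
total variance = 5.13 + 2 × 1.97 = 9.07
α = (k/(k−1))·(1 − Σσ²ᵢ/total variance) = (5/4)·(1 − 5.13/9.07) = 0.543

α = 0.543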